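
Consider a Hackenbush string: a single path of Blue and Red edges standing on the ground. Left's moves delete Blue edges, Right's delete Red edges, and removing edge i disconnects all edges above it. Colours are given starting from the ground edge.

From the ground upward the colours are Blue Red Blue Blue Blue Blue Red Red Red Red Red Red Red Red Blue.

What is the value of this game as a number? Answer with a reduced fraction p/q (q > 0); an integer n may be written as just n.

15363/16384

Prefix values for Blue Red Blue Blue Blue Blue Red Red Red Red Red Red Red Red Blue via {L|R} + simplicity:
g_1 [B]  L=[0]  R=[·]  → 1
g_2 [BR]  L=[0]  R=[1]  → 1/2
g_3 [BRB]  L=[0,1/2]  R=[1]  → 3/4
g_4 [BRBB]  L=[0,1/2,3/4]  R=[1]  → 7/8
g_5 [BRBBB]  L=[0,1/2,3/4,7/8]  R=[1]  → 15/16
g_6 [BRBBBB]  L=[0,1/2,3/4,7/8,15/16]  R=[1]  → 31/32
g_7 [BRBBBBR]  L=[0,1/2,3/4,7/8,15/16]  R=[31/32,1]  → 61/64
g_8 [BRBBBBRR]  L=[0,1/2,3/4,7/8,15/16]  R=[61/64,31/32,1]  → 121/128
g_9 [BRBBBBRRR]  L=[0,1/2,3/4,7/8,15/16]  R=[121/128,61/64,31/32,1]  → 241/256
g_10 [BRBBBBRRRR]  L=[0,1/2,3/4,7/8,15/16]  R=[241/256,121/128,61/64,31/32,1]  → 481/512
g_11 [BRBBBBRRRRR]  L=[0,1/2,3/4,7/8,15/16]  R=[481/512,241/256,121/128,61/64,31/32,1]  → 961/1024
g_12 [BRBBBBRRRRRR]  L=[0,1/2,3/4,7/8,15/16]  R=[961/1024,481/512,241/256,121/128,61/64,31/32,1]  → 1921/2048
g_13 [BRBBBBRRRRRRR]  L=[0,1/2,3/4,7/8,15/16]  R=[1921/2048,961/1024,481/512,241/256,121/128,61/64,31/32,1]  → 3841/4096
g_14 [BRBBBBRRRRRRRR]  L=[0,1/2,3/4,7/8,15/16]  R=[3841/4096,1921/2048,961/1024,481/512,241/256,121/128,61/64,31/32,1]  → 7681/8192
g_15 [BRBBBBRRRRRRRRB]  L=[0,1/2,3/4,7/8,15/16,7681/8192]  R=[3841/4096,1921/2048,961/1024,481/512,241/256,121/128,61/64,31/32,1]  → 15363/16384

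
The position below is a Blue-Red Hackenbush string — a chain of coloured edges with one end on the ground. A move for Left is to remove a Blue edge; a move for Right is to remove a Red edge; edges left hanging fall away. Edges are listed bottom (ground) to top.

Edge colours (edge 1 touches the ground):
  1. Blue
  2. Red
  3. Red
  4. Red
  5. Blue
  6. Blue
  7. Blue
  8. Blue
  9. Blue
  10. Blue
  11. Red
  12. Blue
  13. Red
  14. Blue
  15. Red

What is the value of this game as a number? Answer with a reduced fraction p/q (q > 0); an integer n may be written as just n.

step 1: add Blue to get B; options L={ 0 } R={ ∅ } — 1
step 2: add Red to get BR; options L={ 0 } R={ 1 } — 1/2
step 3: add Red to get BRR; options L={ 0 } R={ 1/2; 1 } — 1/4
step 4: add Red to get BRRR; options L={ 0 } R={ 1/4; 1/2; 1 } — 1/8
step 5: add Blue to get BRRRB; options L={ 0; 1/8 } R={ 1/4; 1/2; 1 } — 3/16
step 6: add Blue to get BRRRBB; options L={ 0; 1/8; 3/16 } R={ 1/4; 1/2; 1 } — 7/32
step 7: add Blue to get BRRRBBB; options L={ 0; 1/8; 3/16; 7/32 } R={ 1/4; 1/2; 1 } — 15/64
step 8: add Blue to get BRRRBBBB; options L={ 0; 1/8; 3/16; 7/32; 15/64 } R={ 1/4; 1/2; 1 } — 31/128
step 9: add Blue to get BRRRBBBBB; options L={ 0; 1/8; 3/16; 7/32; 15/64; 31/128 } R={ 1/4; 1/2; 1 } — 63/256
step 10: add Blue to get BRRRBBBBBB; options L={ 0; 1/8; 3/16; 7/32; 15/64; 31/128; 63/256 } R={ 1/4; 1/2; 1 } — 127/512
step 11: add Red to get BRRRBBBBBBR; options L={ 0; 1/8; 3/16; 7/32; 15/64; 31/128; 63/256 } R={ 127/512; 1/4; 1/2; 1 } — 253/1024
step 12: add Blue to get BRRRBBBBBBRB; options L={ 0; 1/8; 3/16; 7/32; 15/64; 31/128; 63/256; 253/1024 } R={ 127/512; 1/4; 1/2; 1 } — 507/2048
step 13: add Red to get BRRRBBBBBBRBR; options L={ 0; 1/8; 3/16; 7/32; 15/64; 31/128; 63/256; 253/1024 } R={ 507/2048; 127/512; 1/4; 1/2; 1 } — 1013/4096
step 14: add Blue to get BRRRBBBBBBRBRB; options L={ 0; 1/8; 3/16; 7/32; 15/64; 31/128; 63/256; 253/1024; 1013/4096 } R={ 507/2048; 127/512; 1/4; 1/2; 1 } — 2027/8192
step 15: add Red to get BRRRBBBBBBRBRBR; options L={ 0; 1/8; 3/16; 7/32; 15/64; 31/128; 63/256; 253/1024; 1013/4096 } R={ 2027/8192; 507/2048; 127/512; 1/4; 1/2; 1 } — 4053/16384

4053/16384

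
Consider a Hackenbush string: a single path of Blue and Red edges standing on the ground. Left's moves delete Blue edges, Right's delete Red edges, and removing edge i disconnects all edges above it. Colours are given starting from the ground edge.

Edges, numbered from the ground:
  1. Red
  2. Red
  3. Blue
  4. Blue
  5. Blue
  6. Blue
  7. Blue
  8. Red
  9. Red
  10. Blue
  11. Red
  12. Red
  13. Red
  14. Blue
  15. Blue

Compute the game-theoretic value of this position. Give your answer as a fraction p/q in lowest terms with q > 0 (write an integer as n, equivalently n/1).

-8633/8192

R: Left { — }, Right { 0 } → simplest -1
RR: Left { — }, Right { -1,0 } → simplest -2
RRB: Left { -2 }, Right { -1,0 } → simplest -3/2
RRBB: Left { -2,-3/2 }, Right { -1,0 } → simplest -5/4
RRBBB: Left { -2,-3/2,-5/4 }, Right { -1,0 } → simplest -9/8
RRBBBB: Left { -2,-3/2,-5/4,-9/8 }, Right { -1,0 } → simplest -17/16
RRBBBBB: Left { -2,-3/2,-5/4,-9/8,-17/16 }, Right { -1,0 } → simplest -33/32
RRBBBBBR: Left { -2,-3/2,-5/4,-9/8,-17/16 }, Right { -33/32,-1,0 } → simplest -67/64
RRBBBBBRR: Left { -2,-3/2,-5/4,-9/8,-17/16 }, Right { -67/64,-33/32,-1,0 } → simplest -135/128
RRBBBBBRRB: Left { -2,-3/2,-5/4,-9/8,-17/16,-135/128 }, Right { -67/64,-33/32,-1,0 } → simplest -269/256
RRBBBBBRRBR: Left { -2,-3/2,-5/4,-9/8,-17/16,-135/128 }, Right { -269/256,-67/64,-33/32,-1,0 } → simplest -539/512
RRBBBBBRRBRR: Left { -2,-3/2,-5/4,-9/8,-17/16,-135/128 }, Right { -539/512,-269/256,-67/64,-33/32,-1,0 } → simplest -1079/1024
RRBBBBBRRBRRR: Left { -2,-3/2,-5/4,-9/8,-17/16,-135/128 }, Right { -1079/1024,-539/512,-269/256,-67/64,-33/32,-1,0 } → simplest -2159/2048
RRBBBBBRRBRRRB: Left { -2,-3/2,-5/4,-9/8,-17/16,-135/128,-2159/2048 }, Right { -1079/1024,-539/512,-269/256,-67/64,-33/32,-1,0 } → simplest -4317/4096
RRBBBBBRRBRRRBB: Left { -2,-3/2,-5/4,-9/8,-17/16,-135/128,-2159/2048,-4317/4096 }, Right { -1079/1024,-539/512,-269/256,-67/64,-33/32,-1,0 } → simplest -8633/8192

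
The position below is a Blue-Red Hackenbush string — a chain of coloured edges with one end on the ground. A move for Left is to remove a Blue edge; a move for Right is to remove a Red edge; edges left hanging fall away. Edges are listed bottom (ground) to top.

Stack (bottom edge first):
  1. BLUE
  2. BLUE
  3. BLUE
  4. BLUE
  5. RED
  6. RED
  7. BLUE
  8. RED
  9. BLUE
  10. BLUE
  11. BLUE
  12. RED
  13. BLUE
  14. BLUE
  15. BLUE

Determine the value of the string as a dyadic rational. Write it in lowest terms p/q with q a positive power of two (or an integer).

g_1 [B]  L=[0]  R=[]  gives 1
g_2 [BB]  L=[0 1]  R=[]  gives 2
g_3 [BBB]  L=[0 1 2]  R=[]  gives 3
g_4 [BBBB]  L=[0 1 2 3]  R=[]  gives 4
g_5 [BBBBR]  L=[0 1 2 3]  R=[4]  gives 7/2
g_6 [BBBBRR]  L=[0 1 2 3]  R=[7/2 4]  gives 13/4
g_7 [BBBBRRB]  L=[0 1 2 3 13/4]  R=[7/2 4]  gives 27/8
g_8 [BBBBRRBR]  L=[0 1 2 3 13/4]  R=[27/8 7/2 4]  gives 53/16
g_9 [BBBBRRBRB]  L=[0 1 2 3 13/4 53/16]  R=[27/8 7/2 4]  gives 107/32
g_10 [BBBBRRBRBB]  L=[0 1 2 3 13/4 53/16 107/32]  R=[27/8 7/2 4]  gives 215/64
g_11 [BBBBRRBRBBB]  L=[0 1 2 3 13/4 53/16 107/32 215/64]  R=[27/8 7/2 4]  gives 431/128
g_12 [BBBBRRBRBBBR]  L=[0 1 2 3 13/4 53/16 107/32 215/64]  R=[431/128 27/8 7/2 4]  gives 861/256
g_13 [BBBBRRBRBBBRB]  L=[0 1 2 3 13/4 53/16 107/32 215/64 861/256]  R=[431/128 27/8 7/2 4]  gives 1723/512
g_14 [BBBBRRBRBBBRBB]  L=[0 1 2 3 13/4 53/16 107/32 215/64 861/256 1723/512]  R=[431/128 27/8 7/2 4]  gives 3447/1024
g_15 [BBBBRRBRBBBRBBB]  L=[0 1 2 3 13/4 53/16 107/32 215/64 861/256 1723/512 3447/1024]  R=[431/128 27/8 7/2 4]  gives 6895/2048

6895/2048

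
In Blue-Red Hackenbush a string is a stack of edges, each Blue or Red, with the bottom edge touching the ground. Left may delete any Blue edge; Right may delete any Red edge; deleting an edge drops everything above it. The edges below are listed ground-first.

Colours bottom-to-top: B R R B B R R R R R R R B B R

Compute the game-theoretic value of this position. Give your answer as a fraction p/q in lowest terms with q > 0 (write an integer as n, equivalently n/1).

6157/16384

Recurse on prefixes of the 15-edge string B R R B B R R R R R R R B B R:
value(B) = { 0 | none } → 1
value(BR) = { 0 | 1 } → 1/2
value(BRR) = { 0 | 1/2, 1 } → 1/4
value(BRRB) = { 0, 1/4 | 1/2, 1 } → 3/8
value(BRRBB) = { 0, 1/4, 3/8 | 1/2, 1 } → 7/16
value(BRRBBR) = { 0, 1/4, 3/8 | 7/16, 1/2, 1 } → 13/32
value(BRRBBRR) = { 0, 1/4, 3/8 | 13/32, 7/16, 1/2, 1 } → 25/64
value(BRRBBRRR) = { 0, 1/4, 3/8 | 25/64, 13/32, 7/16, 1/2, 1 } → 49/128
value(BRRBBRRRR) = { 0, 1/4, 3/8 | 49/128, 25/64, 13/32, 7/16, 1/2, 1 } → 97/256
value(BRRBBRRRRR) = { 0, 1/4, 3/8 | 97/256, 49/128, 25/64, 13/32, 7/16, 1/2, 1 } → 193/512
value(BRRBBRRRRRR) = { 0, 1/4, 3/8 | 193/512, 97/256, 49/128, 25/64, 13/32, 7/16, 1/2, 1 } → 385/1024
value(BRRBBRRRRRRR) = { 0, 1/4, 3/8 | 385/1024, 193/512, 97/256, 49/128, 25/64, 13/32, 7/16, 1/2, 1 } → 769/2048
value(BRRBBRRRRRRRB) = { 0, 1/4, 3/8, 769/2048 | 385/1024, 193/512, 97/256, 49/128, 25/64, 13/32, 7/16, 1/2, 1 } → 1539/4096
value(BRRBBRRRRRRRBB) = { 0, 1/4, 3/8, 769/2048, 1539/4096 | 385/1024, 193/512, 97/256, 49/128, 25/64, 13/32, 7/16, 1/2, 1 } → 3079/8192
value(BRRBBRRRRRRRBBR) = { 0, 1/4, 3/8, 769/2048, 1539/4096 | 3079/8192, 385/1024, 193/512, 97/256, 49/128, 25/64, 13/32, 7/16, 1/2, 1 } → 6157/16384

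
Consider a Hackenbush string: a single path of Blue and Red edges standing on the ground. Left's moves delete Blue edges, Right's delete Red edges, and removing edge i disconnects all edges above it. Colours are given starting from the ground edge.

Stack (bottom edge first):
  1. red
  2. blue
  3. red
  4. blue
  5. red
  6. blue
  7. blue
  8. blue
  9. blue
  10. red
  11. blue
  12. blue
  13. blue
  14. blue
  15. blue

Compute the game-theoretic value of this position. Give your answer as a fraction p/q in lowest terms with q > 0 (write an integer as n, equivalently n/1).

-10305/16384

Build G(s[:k]) for k = 1..15, string s = red blue red blue red blue blue blue blue red blue blue blue blue blue.
G_1 [r]  L=[∅]  R=[0]  = -1
G_2 [rb]  L=[-1]  R=[0]  = -1/2
G_3 [rbr]  L=[-1]  R=[-1/2,0]  = -3/4
G_4 [rbrb]  L=[-1,-3/4]  R=[-1/2,0]  = -5/8
G_5 [rbrbr]  L=[-1,-3/4]  R=[-5/8,-1/2,0]  = -11/16
G_6 [rbrbrb]  L=[-1,-3/4,-11/16]  R=[-5/8,-1/2,0]  = -21/32
G_7 [rbrbrbb]  L=[-1,-3/4,-11/16,-21/32]  R=[-5/8,-1/2,0]  = -41/64
G_8 [rbrbrbbb]  L=[-1,-3/4,-11/16,-21/32,-41/64]  R=[-5/8,-1/2,0]  = -81/128
G_9 [rbrbrbbbb]  L=[-1,-3/4,-11/16,-21/32,-41/64,-81/128]  R=[-5/8,-1/2,0]  = -161/256
G_10 [rbrbrbbbbr]  L=[-1,-3/4,-11/16,-21/32,-41/64,-81/128]  R=[-161/256,-5/8,-1/2,0]  = -323/512
G_11 [rbrbrbbbbrb]  L=[-1,-3/4,-11/16,-21/32,-41/64,-81/128,-323/512]  R=[-161/256,-5/8,-1/2,0]  = -645/1024
G_12 [rbrbrbbbbrbb]  L=[-1,-3/4,-11/16,-21/32,-41/64,-81/128,-323/512,-645/1024]  R=[-161/256,-5/8,-1/2,0]  = -1289/2048
G_13 [rbrbrbbbbrbbb]  L=[-1,-3/4,-11/16,-21/32,-41/64,-81/128,-323/512,-645/1024,-1289/2048]  R=[-161/256,-5/8,-1/2,0]  = -2577/4096
G_14 [rbrbrbbbbrbbbb]  L=[-1,-3/4,-11/16,-21/32,-41/64,-81/128,-323/512,-645/1024,-1289/2048,-2577/4096]  R=[-161/256,-5/8,-1/2,0]  = -5153/8192
G_15 [rbrbrbbbbrbbbbb]  L=[-1,-3/4,-11/16,-21/32,-41/64,-81/128,-323/512,-645/1024,-1289/2048,-2577/4096,-5153/8192]  R=[-161/256,-5/8,-1/2,0]  = -10305/16384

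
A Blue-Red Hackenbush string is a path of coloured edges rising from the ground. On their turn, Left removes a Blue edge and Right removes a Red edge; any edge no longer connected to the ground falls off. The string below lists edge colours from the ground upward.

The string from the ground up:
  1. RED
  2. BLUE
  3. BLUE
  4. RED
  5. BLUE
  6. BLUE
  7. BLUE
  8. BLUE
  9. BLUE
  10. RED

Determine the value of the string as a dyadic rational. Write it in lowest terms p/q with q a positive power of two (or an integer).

Recurse on prefixes of the 10-edge string RED BLUE BLUE RED BLUE BLUE BLUE BLUE BLUE RED:
val(R) = { · | 0 } — -1
val(RB) = { -1 | 0 } — -1/2
val(RBB) = { -1 -1/2 | 0 } — -1/4
val(RBBR) = { -1 -1/2 | -1/4 0 } — -3/8
val(RBBRB) = { -1 -1/2 -3/8 | -1/4 0 } — -5/16
val(RBBRBB) = { -1 -1/2 -3/8 -5/16 | -1/4 0 } — -9/32
val(RBBRBBB) = { -1 -1/2 -3/8 -5/16 -9/32 | -1/4 0 } — -17/64
val(RBBRBBBB) = { -1 -1/2 -3/8 -5/16 -9/32 -17/64 | -1/4 0 } — -33/128
val(RBBRBBBBB) = { -1 -1/2 -3/8 -5/16 -9/32 -17/64 -33/128 | -1/4 0 } — -65/256
val(RBBRBBBBBR) = { -1 -1/2 -3/8 -5/16 -9/32 -17/64 -33/128 | -65/256 -1/4 0 } — -131/512

-131/512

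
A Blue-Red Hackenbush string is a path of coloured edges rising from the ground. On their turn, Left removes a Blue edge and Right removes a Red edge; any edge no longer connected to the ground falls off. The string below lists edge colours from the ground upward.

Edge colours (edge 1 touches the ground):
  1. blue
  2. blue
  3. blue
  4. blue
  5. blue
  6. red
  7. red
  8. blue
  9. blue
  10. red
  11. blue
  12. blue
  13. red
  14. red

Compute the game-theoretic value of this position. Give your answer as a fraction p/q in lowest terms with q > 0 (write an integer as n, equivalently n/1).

Prefix values for blue blue blue blue blue red red blue blue red blue blue red red via {L|R} + simplicity:
1 of 14 · b · max L 0 · min R +∞ gives 1
2 of 14 · bb · max L 1 · min R +∞ gives 2
3 of 14 · bbb · max L 2 · min R +∞ gives 3
4 of 14 · bbbb · max L 3 · min R +∞ gives 4
5 of 14 · bbbbb · max L 4 · min R +∞ gives 5
6 of 14 · bbbbbr · max L 4 · min R 5 gives 9/2
7 of 14 · bbbbbrr · max L 4 · min R 9/2 gives 17/4
8 of 14 · bbbbbrrb · max L 17/4 · min R 9/2 gives 35/8
9 of 14 · bbbbbrrbb · max L 35/8 · min R 9/2 gives 71/16
10 of 14 · bbbbbrrbbr · max L 35/8 · min R 71/16 gives 141/32
11 of 14 · bbbbbrrbbrb · max L 141/32 · min R 71/16 gives 283/64
12 of 14 · bbbbbrrbbrbb · max L 283/64 · min R 71/16 gives 567/128
13 of 14 · bbbbbrrbbrbbr · max L 283/64 · min R 567/128 gives 1133/256
14 of 14 · bbbbbrrbbrbbrr · max L 283/64 · min R 1133/256 gives 2265/512

2265/512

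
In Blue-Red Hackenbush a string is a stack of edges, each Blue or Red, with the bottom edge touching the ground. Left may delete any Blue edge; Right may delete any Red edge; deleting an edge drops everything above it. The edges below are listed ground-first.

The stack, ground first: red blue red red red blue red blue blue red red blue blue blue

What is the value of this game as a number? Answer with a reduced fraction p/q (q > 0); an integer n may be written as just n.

Recurse on prefixes of the 14-edge string red blue red red red blue red blue blue red red blue blue blue:
1 of 14 · r · max L −∞ · min R 0 -> -1
2 of 14 · rb · max L -1 · min R 0 -> -1/2
3 of 14 · rbr · max L -1 · min R -1/2 -> -3/4
4 of 14 · rbrr · max L -1 · min R -3/4 -> -7/8
5 of 14 · rbrrr · max L -1 · min R -7/8 -> -15/16
6 of 14 · rbrrrb · max L -15/16 · min R -7/8 -> -29/32
7 of 14 · rbrrrbr · max L -15/16 · min R -29/32 -> -59/64
8 of 14 · rbrrrbrb · max L -59/64 · min R -29/32 -> -117/128
9 of 14 · rbrrrbrbb · max L -117/128 · min R -29/32 -> -233/256
10 of 14 · rbrrrbrbbr · max L -117/128 · min R -233/256 -> -467/512
11 of 14 · rbrrrbrbbrr · max L -117/128 · min R -467/512 -> -935/1024
12 of 14 · rbrrrbrbbrrb · max L -935/1024 · min R -467/512 -> -1869/2048
13 of 14 · rbrrrbrbbrrbb · max L -1869/2048 · min R -467/512 -> -3737/4096
14 of 14 · rbrrrbrbbrrbbb · max L -3737/4096 · min R -467/512 -> -7473/8192

-7473/8192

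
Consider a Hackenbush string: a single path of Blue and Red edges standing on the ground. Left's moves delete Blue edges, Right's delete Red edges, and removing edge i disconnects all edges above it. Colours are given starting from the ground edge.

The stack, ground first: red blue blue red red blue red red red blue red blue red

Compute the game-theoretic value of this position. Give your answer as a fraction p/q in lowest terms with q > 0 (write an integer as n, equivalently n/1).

-1771/4096

Build G(s[:k]) for k = 1..13, string s = red blue blue red red blue red red red blue red blue red.
G(r) = { (no moves) | 0 } — -1
G(rb) = { -1 | 0 } — -1/2
G(rbb) = { -1 -1/2 | 0 } — -1/4
G(rbbr) = { -1 -1/2 | -1/4 0 } — -3/8
G(rbbrr) = { -1 -1/2 | -3/8 -1/4 0 } — -7/16
G(rbbrrb) = { -1 -1/2 -7/16 | -3/8 -1/4 0 } — -13/32
G(rbbrrbr) = { -1 -1/2 -7/16 | -13/32 -3/8 -1/4 0 } — -27/64
G(rbbrrbrr) = { -1 -1/2 -7/16 | -27/64 -13/32 -3/8 -1/4 0 } — -55/128
G(rbbrrbrrr) = { -1 -1/2 -7/16 | -55/128 -27/64 -13/32 -3/8 -1/4 0 } — -111/256
G(rbbrrbrrrb) = { -1 -1/2 -7/16 -111/256 | -55/128 -27/64 -13/32 -3/8 -1/4 0 } — -221/512
G(rbbrrbrrrbr) = { -1 -1/2 -7/16 -111/256 | -221/512 -55/128 -27/64 -13/32 -3/8 -1/4 0 } — -443/1024
G(rbbrrbrrrbrb) = { -1 -1/2 -7/16 -111/256 -443/1024 | -221/512 -55/128 -27/64 -13/32 -3/8 -1/4 0 } — -885/2048
G(rbbrrbrrrbrbr) = { -1 -1/2 -7/16 -111/256 -443/1024 | -885/2048 -221/512 -55/128 -27/64 -13/32 -3/8 -1/4 0 } — -1771/4096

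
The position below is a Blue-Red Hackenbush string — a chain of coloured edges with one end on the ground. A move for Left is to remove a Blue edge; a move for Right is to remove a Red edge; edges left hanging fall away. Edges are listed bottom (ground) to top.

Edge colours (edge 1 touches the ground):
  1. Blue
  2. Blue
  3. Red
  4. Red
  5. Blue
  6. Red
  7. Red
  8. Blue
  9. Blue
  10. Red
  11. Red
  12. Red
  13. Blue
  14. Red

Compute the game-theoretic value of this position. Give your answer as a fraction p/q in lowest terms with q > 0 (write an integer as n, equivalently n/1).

5317/4096

Prefix values for Blue Blue Red Red Blue Red Red Blue Blue Red Red Red Blue Red via {L|R} + simplicity:
edge 1 of 14 (Blue): { 0 | (no moves) } — 1
edge 2 of 14 (Blue): { 0,1 | (no moves) } — 2
edge 3 of 14 (Red): { 0,1 | 2 } — 3/2
edge 4 of 14 (Red): { 0,1 | 3/2,2 } — 5/4
edge 5 of 14 (Blue): { 0,1,5/4 | 3/2,2 } — 11/8
edge 6 of 14 (Red): { 0,1,5/4 | 11/8,3/2,2 } — 21/16
edge 7 of 14 (Red): { 0,1,5/4 | 21/16,11/8,3/2,2 } — 41/32
edge 8 of 14 (Blue): { 0,1,5/4,41/32 | 21/16,11/8,3/2,2 } — 83/64
edge 9 of 14 (Blue): { 0,1,5/4,41/32,83/64 | 21/16,11/8,3/2,2 } — 167/128
edge 10 of 14 (Red): { 0,1,5/4,41/32,83/64 | 167/128,21/16,11/8,3/2,2 } — 333/256
edge 11 of 14 (Red): { 0,1,5/4,41/32,83/64 | 333/256,167/128,21/16,11/8,3/2,2 } — 665/512
edge 12 of 14 (Red): { 0,1,5/4,41/32,83/64 | 665/512,333/256,167/128,21/16,11/8,3/2,2 } — 1329/1024
edge 13 of 14 (Blue): { 0,1,5/4,41/32,83/64,1329/1024 | 665/512,333/256,167/128,21/16,11/8,3/2,2 } — 2659/2048
edge 14 of 14 (Red): { 0,1,5/4,41/32,83/64,1329/1024 | 2659/2048,665/512,333/256,167/128,21/16,11/8,3/2,2 } — 5317/4096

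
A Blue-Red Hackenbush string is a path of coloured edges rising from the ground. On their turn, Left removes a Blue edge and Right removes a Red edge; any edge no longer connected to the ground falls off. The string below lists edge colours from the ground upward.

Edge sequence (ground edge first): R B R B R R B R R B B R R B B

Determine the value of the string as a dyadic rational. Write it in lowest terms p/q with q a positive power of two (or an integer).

-11673/16384

R: Left {  }, Right { 0 } so simplest -1
RB: Left { -1 }, Right { 0 } so simplest -1/2
RBR: Left { -1 }, Right { -1/2 0 } so simplest -3/4
RBRB: Left { -1 -3/4 }, Right { -1/2 0 } so simplest -5/8
RBRBR: Left { -1 -3/4 }, Right { -5/8 -1/2 0 } so simplest -11/16
RBRBRR: Left { -1 -3/4 }, Right { -11/16 -5/8 -1/2 0 } so simplest -23/32
RBRBRRB: Left { -1 -3/4 -23/32 }, Right { -11/16 -5/8 -1/2 0 } so simplest -45/64
RBRBRRBR: Left { -1 -3/4 -23/32 }, Right { -45/64 -11/16 -5/8 -1/2 0 } so simplest -91/128
RBRBRRBRR: Left { -1 -3/4 -23/32 }, Right { -91/128 -45/64 -11/16 -5/8 -1/2 0 } so simplest -183/256
RBRBRRBRRB: Left { -1 -3/4 -23/32 -183/256 }, Right { -91/128 -45/64 -11/16 -5/8 -1/2 0 } so simplest -365/512
RBRBRRBRRBB: Left { -1 -3/4 -23/32 -183/256 -365/512 }, Right { -91/128 -45/64 -11/16 -5/8 -1/2 0 } so simplest -729/1024
RBRBRRBRRBBR: Left { -1 -3/4 -23/32 -183/256 -365/512 }, Right { -729/1024 -91/128 -45/64 -11/16 -5/8 -1/2 0 } so simplest -1459/2048
RBRBRRBRRBBRR: Left { -1 -3/4 -23/32 -183/256 -365/512 }, Right { -1459/2048 -729/1024 -91/128 -45/64 -11/16 -5/8 -1/2 0 } so simplest -2919/4096
RBRBRRBRRBBRRB: Left { -1 -3/4 -23/32 -183/256 -365/512 -2919/4096 }, Right { -1459/2048 -729/1024 -91/128 -45/64 -11/16 -5/8 -1/2 0 } so simplest -5837/8192
RBRBRRBRRBBRRBB: Left { -1 -3/4 -23/32 -183/256 -365/512 -2919/4096 -5837/8192 }, Right { -1459/2048 -729/1024 -91/128 -45/64 -11/16 -5/8 -1/2 0 } so simplest -11673/16384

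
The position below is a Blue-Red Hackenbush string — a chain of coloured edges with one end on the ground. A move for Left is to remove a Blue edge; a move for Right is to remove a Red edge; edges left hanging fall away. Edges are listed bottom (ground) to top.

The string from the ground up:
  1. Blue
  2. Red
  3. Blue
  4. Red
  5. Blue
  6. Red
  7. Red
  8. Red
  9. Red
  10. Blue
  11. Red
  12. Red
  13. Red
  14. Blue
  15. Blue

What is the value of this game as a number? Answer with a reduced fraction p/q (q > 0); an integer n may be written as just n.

value_1 [B]  L=[0]  R=[]  ⇒ 1
value_2 [BR]  L=[0]  R=[1]  ⇒ 1/2
value_3 [BRB]  L=[0 1/2]  R=[1]  ⇒ 3/4
value_4 [BRBR]  L=[0 1/2]  R=[3/4 1]  ⇒ 5/8
value_5 [BRBRB]  L=[0 1/2 5/8]  R=[3/4 1]  ⇒ 11/16
value_6 [BRBRBR]  L=[0 1/2 5/8]  R=[11/16 3/4 1]  ⇒ 21/32
value_7 [BRBRBRR]  L=[0 1/2 5/8]  R=[21/32 11/16 3/4 1]  ⇒ 41/64
value_8 [BRBRBRRR]  L=[0 1/2 5/8]  R=[41/64 21/32 11/16 3/4 1]  ⇒ 81/128
value_9 [BRBRBRRRR]  L=[0 1/2 5/8]  R=[81/128 41/64 21/32 11/16 3/4 1]  ⇒ 161/256
value_10 [BRBRBRRRRB]  L=[0 1/2 5/8 161/256]  R=[81/128 41/64 21/32 11/16 3/4 1]  ⇒ 323/512
value_11 [BRBRBRRRRBR]  L=[0 1/2 5/8 161/256]  R=[323/512 81/128 41/64 21/32 11/16 3/4 1]  ⇒ 645/1024
value_12 [BRBRBRRRRBRR]  L=[0 1/2 5/8 161/256]  R=[645/1024 323/512 81/128 41/64 21/32 11/16 3/4 1]  ⇒ 1289/2048
value_13 [BRBRBRRRRBRRR]  L=[0 1/2 5/8 161/256]  R=[1289/2048 645/1024 323/512 81/128 41/64 21/32 11/16 3/4 1]  ⇒ 2577/4096
value_14 [BRBRBRRRRBRRRB]  L=[0 1/2 5/8 161/256 2577/4096]  R=[1289/2048 645/1024 323/512 81/128 41/64 21/32 11/16 3/4 1]  ⇒ 5155/8192
value_15 [BRBRBRRRRBRRRBB]  L=[0 1/2 5/8 161/256 2577/4096 5155/8192]  R=[1289/2048 645/1024 323/512 81/128 41/64 21/32 11/16 3/4 1]  ⇒ 10311/16384

10311/16384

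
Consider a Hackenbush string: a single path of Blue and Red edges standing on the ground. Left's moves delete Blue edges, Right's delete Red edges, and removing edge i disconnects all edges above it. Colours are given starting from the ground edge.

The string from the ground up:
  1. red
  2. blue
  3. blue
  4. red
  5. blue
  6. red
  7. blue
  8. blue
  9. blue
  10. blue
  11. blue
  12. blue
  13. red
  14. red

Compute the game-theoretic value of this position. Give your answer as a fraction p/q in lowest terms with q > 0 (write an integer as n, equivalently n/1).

-2567/8192

Build G(s[:k]) for k = 1..14, string s = red blue blue red blue red blue blue blue blue blue blue red red.
edge 1 of 14 (red): { ∅ | 0 } = -1
edge 2 of 14 (blue): { -1 | 0 } = -1/2
edge 3 of 14 (blue): { -1 -1/2 | 0 } = -1/4
edge 4 of 14 (red): { -1 -1/2 | -1/4 0 } = -3/8
edge 5 of 14 (blue): { -1 -1/2 -3/8 | -1/4 0 } = -5/16
edge 6 of 14 (red): { -1 -1/2 -3/8 | -5/16 -1/4 0 } = -11/32
edge 7 of 14 (blue): { -1 -1/2 -3/8 -11/32 | -5/16 -1/4 0 } = -21/64
edge 8 of 14 (blue): { -1 -1/2 -3/8 -11/32 -21/64 | -5/16 -1/4 0 } = -41/128
edge 9 of 14 (blue): { -1 -1/2 -3/8 -11/32 -21/64 -41/128 | -5/16 -1/4 0 } = -81/256
edge 10 of 14 (blue): { -1 -1/2 -3/8 -11/32 -21/64 -41/128 -81/256 | -5/16 -1/4 0 } = -161/512
edge 11 of 14 (blue): { -1 -1/2 -3/8 -11/32 -21/64 -41/128 -81/256 -161/512 | -5/16 -1/4 0 } = -321/1024
edge 12 of 14 (blue): { -1 -1/2 -3/8 -11/32 -21/64 -41/128 -81/256 -161/512 -321/1024 | -5/16 -1/4 0 } = -641/2048
edge 13 of 14 (red): { -1 -1/2 -3/8 -11/32 -21/64 -41/128 -81/256 -161/512 -321/1024 | -641/2048 -5/16 -1/4 0 } = -1283/4096
edge 14 of 14 (red): { -1 -1/2 -3/8 -11/32 -21/64 -41/128 -81/256 -161/512 -321/1024 | -1283/4096 -641/2048 -5/16 -1/4 0 } = -2567/8192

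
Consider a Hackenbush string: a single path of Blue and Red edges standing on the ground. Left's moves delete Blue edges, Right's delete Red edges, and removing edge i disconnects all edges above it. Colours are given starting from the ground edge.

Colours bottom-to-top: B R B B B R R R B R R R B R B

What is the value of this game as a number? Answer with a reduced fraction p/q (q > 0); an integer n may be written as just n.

Build v(s[:k]) for k = 1..15, string s = B R B B B R R R B R R R B R B.
B: Left { 0 }, Right { ∅ } = simplest 1
BR: Left { 0 }, Right { 1 } = simplest 1/2
BRB: Left { 0, 1/2 }, Right { 1 } = simplest 3/4
BRBB: Left { 0, 1/2, 3/4 }, Right { 1 } = simplest 7/8
BRBBB: Left { 0, 1/2, 3/4, 7/8 }, Right { 1 } = simplest 15/16
BRBBBR: Left { 0, 1/2, 3/4, 7/8 }, Right { 15/16, 1 } = simplest 29/32
BRBBBRR: Left { 0, 1/2, 3/4, 7/8 }, Right { 29/32, 15/16, 1 } = simplest 57/64
BRBBBRRR: Left { 0, 1/2, 3/4, 7/8 }, Right { 57/64, 29/32, 15/16, 1 } = simplest 113/128
BRBBBRRRB: Left { 0, 1/2, 3/4, 7/8, 113/128 }, Right { 57/64, 29/32, 15/16, 1 } = simplest 227/256
BRBBBRRRBR: Left { 0, 1/2, 3/4, 7/8, 113/128 }, Right { 227/256, 57/64, 29/32, 15/16, 1 } = simplest 453/512
BRBBBRRRBRR: Left { 0, 1/2, 3/4, 7/8, 113/128 }, Right { 453/512, 227/256, 57/64, 29/32, 15/16, 1 } = simplest 905/1024
BRBBBRRRBRRR: Left { 0, 1/2, 3/4, 7/8, 113/128 }, Right { 905/1024, 453/512, 227/256, 57/64, 29/32, 15/16, 1 } = simplest 1809/2048
BRBBBRRRBRRRB: Left { 0, 1/2, 3/4, 7/8, 113/128, 1809/2048 }, Right { 905/1024, 453/512, 227/256, 57/64, 29/32, 15/16, 1 } = simplest 3619/4096
BRBBBRRRBRRRBR: Left { 0, 1/2, 3/4, 7/8, 113/128, 1809/2048 }, Right { 3619/4096, 905/1024, 453/512, 227/256, 57/64, 29/32, 15/16, 1 } = simplest 7237/8192
BRBBBRRRBRRRBRB: Left { 0, 1/2, 3/4, 7/8, 113/128, 1809/2048, 7237/8192 }, Right { 3619/4096, 905/1024, 453/512, 227/256, 57/64, 29/32, 15/16, 1 } = simplest 14475/16384

14475/16384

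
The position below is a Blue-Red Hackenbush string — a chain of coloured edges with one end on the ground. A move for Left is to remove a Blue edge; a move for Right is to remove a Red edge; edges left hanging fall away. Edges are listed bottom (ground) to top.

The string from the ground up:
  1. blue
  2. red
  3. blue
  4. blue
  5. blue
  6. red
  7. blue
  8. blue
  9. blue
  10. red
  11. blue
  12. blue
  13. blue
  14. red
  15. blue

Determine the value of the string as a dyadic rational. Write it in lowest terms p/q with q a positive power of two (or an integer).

Prefix values for blue red blue blue blue red blue blue blue red blue blue blue red blue via {L|R} + simplicity:
1 of 15 · b · max L 0 · min R +∞ → 1
2 of 15 · br · max L 0 · min R 1 → 1/2
3 of 15 · brb · max L 1/2 · min R 1 → 3/4
4 of 15 · brbb · max L 3/4 · min R 1 → 7/8
5 of 15 · brbbb · max L 7/8 · min R 1 → 15/16
6 of 15 · brbbbr · max L 7/8 · min R 15/16 → 29/32
7 of 15 · brbbbrb · max L 29/32 · min R 15/16 → 59/64
8 of 15 · brbbbrbb · max L 59/64 · min R 15/16 → 119/128
9 of 15 · brbbbrbbb · max L 119/128 · min R 15/16 → 239/256
10 of 15 · brbbbrbbbr · max L 119/128 · min R 239/256 → 477/512
11 of 15 · brbbbrbbbrb · max L 477/512 · min R 239/256 → 955/1024
12 of 15 · brbbbrbbbrbb · max L 955/1024 · min R 239/256 → 1911/2048
13 of 15 · brbbbrbbbrbbb · max L 1911/2048 · min R 239/256 → 3823/4096
14 of 15 · brbbbrbbbrbbbr · max L 1911/2048 · min R 3823/4096 → 7645/8192
15 of 15 · brbbbrbbbrbbbrb · max L 7645/8192 · min R 3823/4096 → 15291/16384

15291/16384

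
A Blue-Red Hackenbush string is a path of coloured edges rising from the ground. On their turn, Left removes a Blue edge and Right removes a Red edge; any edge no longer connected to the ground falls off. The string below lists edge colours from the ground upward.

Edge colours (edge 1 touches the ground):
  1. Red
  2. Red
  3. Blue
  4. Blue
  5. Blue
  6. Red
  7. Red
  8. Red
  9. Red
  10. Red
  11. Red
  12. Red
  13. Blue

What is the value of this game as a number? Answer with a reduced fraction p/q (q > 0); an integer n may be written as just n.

Build val(s[:k]) for k = 1..13, string s = Red Red Blue Blue Blue Red Red Red Red Red Red Red Blue.
R: Left { (no moves) }, Right { 0 } — simplest -1
RR: Left { (no moves) }, Right { -1, 0 } — simplest -2
RRB: Left { -2 }, Right { -1, 0 } — simplest -3/2
RRBB: Left { -2, -3/2 }, Right { -1, 0 } — simplest -5/4
RRBBB: Left { -2, -3/2, -5/4 }, Right { -1, 0 } — simplest -9/8
RRBBBR: Left { -2, -3/2, -5/4 }, Right { -9/8, -1, 0 } — simplest -19/16
RRBBBRR: Left { -2, -3/2, -5/4 }, Right { -19/16, -9/8, -1, 0 } — simplest -39/32
RRBBBRRR: Left { -2, -3/2, -5/4 }, Right { -39/32, -19/16, -9/8, -1, 0 } — simplest -79/64
RRBBBRRRR: Left { -2, -3/2, -5/4 }, Right { -79/64, -39/32, -19/16, -9/8, -1, 0 } — simplest -159/128
RRBBBRRRRR: Left { -2, -3/2, -5/4 }, Right { -159/128, -79/64, -39/32, -19/16, -9/8, -1, 0 } — simplest -319/256
RRBBBRRRRRR: Left { -2, -3/2, -5/4 }, Right { -319/256, -159/128, -79/64, -39/32, -19/16, -9/8, -1, 0 } — simplest -639/512
RRBBBRRRRRRR: Left { -2, -3/2, -5/4 }, Right { -639/512, -319/256, -159/128, -79/64, -39/32, -19/16, -9/8, -1, 0 } — simplest -1279/1024
RRBBBRRRRRRRB: Left { -2, -3/2, -5/4, -1279/1024 }, Right { -639/512, -319/256, -159/128, -79/64, -39/32, -19/16, -9/8, -1, 0 } — simplest -2557/2048

-2557/2048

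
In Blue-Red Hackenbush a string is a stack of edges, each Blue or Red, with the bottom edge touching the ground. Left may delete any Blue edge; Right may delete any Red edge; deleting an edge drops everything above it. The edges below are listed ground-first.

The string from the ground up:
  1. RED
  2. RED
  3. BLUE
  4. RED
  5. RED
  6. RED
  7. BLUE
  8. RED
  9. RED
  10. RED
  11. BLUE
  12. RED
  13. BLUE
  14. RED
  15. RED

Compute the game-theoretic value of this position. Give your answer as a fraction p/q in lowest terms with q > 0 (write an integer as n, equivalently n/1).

-15831/8192

Prefix values for RED RED BLUE RED RED RED BLUE RED RED RED BLUE RED BLUE RED RED via {L|R} + simplicity:
value_1 [R]  L=[·]  R=[0]  -> -1
value_2 [RR]  L=[·]  R=[-1; 0]  -> -2
value_3 [RRB]  L=[-2]  R=[-1; 0]  -> -3/2
value_4 [RRBR]  L=[-2]  R=[-3/2; -1; 0]  -> -7/4
value_5 [RRBRR]  L=[-2]  R=[-7/4; -3/2; -1; 0]  -> -15/8
value_6 [RRBRRR]  L=[-2]  R=[-15/8; -7/4; -3/2; -1; 0]  -> -31/16
value_7 [RRBRRRB]  L=[-2; -31/16]  R=[-15/8; -7/4; -3/2; -1; 0]  -> -61/32
value_8 [RRBRRRBR]  L=[-2; -31/16]  R=[-61/32; -15/8; -7/4; -3/2; -1; 0]  -> -123/64
value_9 [RRBRRRBRR]  L=[-2; -31/16]  R=[-123/64; -61/32; -15/8; -7/4; -3/2; -1; 0]  -> -247/128
value_10 [RRBRRRBRRR]  L=[-2; -31/16]  R=[-247/128; -123/64; -61/32; -15/8; -7/4; -3/2; -1; 0]  -> -495/256
value_11 [RRBRRRBRRRB]  L=[-2; -31/16; -495/256]  R=[-247/128; -123/64; -61/32; -15/8; -7/4; -3/2; -1; 0]  -> -989/512
value_12 [RRBRRRBRRRBR]  L=[-2; -31/16; -495/256]  R=[-989/512; -247/128; -123/64; -61/32; -15/8; -7/4; -3/2; -1; 0]  -> -1979/1024
value_13 [RRBRRRBRRRBRB]  L=[-2; -31/16; -495/256; -1979/1024]  R=[-989/512; -247/128; -123/64; -61/32; -15/8; -7/4; -3/2; -1; 0]  -> -3957/2048
value_14 [RRBRRRBRRRBRBR]  L=[-2; -31/16; -495/256; -1979/1024]  R=[-3957/2048; -989/512; -247/128; -123/64; -61/32; -15/8; -7/4; -3/2; -1; 0]  -> -7915/4096
value_15 [RRBRRRBRRRBRBRR]  L=[-2; -31/16; -495/256; -1979/1024]  R=[-7915/4096; -3957/2048; -989/512; -247/128; -123/64; -61/32; -15/8; -7/4; -3/2; -1; 0]  -> -15831/8192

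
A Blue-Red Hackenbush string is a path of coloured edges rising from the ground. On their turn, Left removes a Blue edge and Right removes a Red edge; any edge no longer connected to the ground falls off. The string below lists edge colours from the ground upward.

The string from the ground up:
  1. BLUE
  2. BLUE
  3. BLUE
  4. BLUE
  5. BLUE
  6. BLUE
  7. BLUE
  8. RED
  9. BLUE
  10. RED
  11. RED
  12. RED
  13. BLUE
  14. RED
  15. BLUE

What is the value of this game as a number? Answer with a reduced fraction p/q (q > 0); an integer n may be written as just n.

1675/256

G(B) = { 0 |  } = 1
G(BB) = { 0 1 |  } = 2
G(BBB) = { 0 1 2 |  } = 3
G(BBBB) = { 0 1 2 3 |  } = 4
G(BBBBB) = { 0 1 2 3 4 |  } = 5
G(BBBBBB) = { 0 1 2 3 4 5 |  } = 6
G(BBBBBBB) = { 0 1 2 3 4 5 6 |  } = 7
G(BBBBBBBR) = { 0 1 2 3 4 5 6 | 7 } = 13/2
G(BBBBBBBRB) = { 0 1 2 3 4 5 6 13/2 | 7 } = 27/4
G(BBBBBBBRBR) = { 0 1 2 3 4 5 6 13/2 | 27/4 7 } = 53/8
G(BBBBBBBRBRR) = { 0 1 2 3 4 5 6 13/2 | 53/8 27/4 7 } = 105/16
G(BBBBBBBRBRRR) = { 0 1 2 3 4 5 6 13/2 | 105/16 53/8 27/4 7 } = 209/32
G(BBBBBBBRBRRRB) = { 0 1 2 3 4 5 6 13/2 209/32 | 105/16 53/8 27/4 7 } = 419/64
G(BBBBBBBRBRRRBR) = { 0 1 2 3 4 5 6 13/2 209/32 | 419/64 105/16 53/8 27/4 7 } = 837/128
G(BBBBBBBRBRRRBRB) = { 0 1 2 3 4 5 6 13/2 209/32 837/128 | 419/64 105/16 53/8 27/4 7 } = 1675/256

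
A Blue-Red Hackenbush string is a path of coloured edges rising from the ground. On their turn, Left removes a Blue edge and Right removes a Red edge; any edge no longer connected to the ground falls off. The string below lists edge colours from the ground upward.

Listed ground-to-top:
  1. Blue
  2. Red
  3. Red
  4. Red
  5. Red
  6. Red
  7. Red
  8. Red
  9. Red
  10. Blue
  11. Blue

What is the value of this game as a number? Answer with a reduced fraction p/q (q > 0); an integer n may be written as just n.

7/1024

1 of 11 · B · max L 0 · min R +∞ → 1
2 of 11 · BR · max L 0 · min R 1 → 1/2
3 of 11 · BRR · max L 0 · min R 1/2 → 1/4
4 of 11 · BRRR · max L 0 · min R 1/4 → 1/8
5 of 11 · BRRRR · max L 0 · min R 1/8 → 1/16
6 of 11 · BRRRRR · max L 0 · min R 1/16 → 1/32
7 of 11 · BRRRRRR · max L 0 · min R 1/32 → 1/64
8 of 11 · BRRRRRRR · max L 0 · min R 1/64 → 1/128
9 of 11 · BRRRRRRRR · max L 0 · min R 1/128 → 1/256
10 of 11 · BRRRRRRRRB · max L 1/256 · min R 1/128 → 3/512
11 of 11 · BRRRRRRRRBB · max L 3/512 · min R 1/128 → 7/1024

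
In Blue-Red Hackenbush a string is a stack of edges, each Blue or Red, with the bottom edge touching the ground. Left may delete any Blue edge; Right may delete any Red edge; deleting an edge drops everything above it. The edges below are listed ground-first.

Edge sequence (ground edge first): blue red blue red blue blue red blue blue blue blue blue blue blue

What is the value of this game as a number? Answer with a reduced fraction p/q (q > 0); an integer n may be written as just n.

edge 1 of 14 (blue): { 0 | none } => 1
edge 2 of 14 (red): { 0 | 1 } => 1/2
edge 3 of 14 (blue): { 0, 1/2 | 1 } => 3/4
edge 4 of 14 (red): { 0, 1/2 | 3/4, 1 } => 5/8
edge 5 of 14 (blue): { 0, 1/2, 5/8 | 3/4, 1 } => 11/16
edge 6 of 14 (blue): { 0, 1/2, 5/8, 11/16 | 3/4, 1 } => 23/32
edge 7 of 14 (red): { 0, 1/2, 5/8, 11/16 | 23/32, 3/4, 1 } => 45/64
edge 8 of 14 (blue): { 0, 1/2, 5/8, 11/16, 45/64 | 23/32, 3/4, 1 } => 91/128
edge 9 of 14 (blue): { 0, 1/2, 5/8, 11/16, 45/64, 91/128 | 23/32, 3/4, 1 } => 183/256
edge 10 of 14 (blue): { 0, 1/2, 5/8, 11/16, 45/64, 91/128, 183/256 | 23/32, 3/4, 1 } => 367/512
edge 11 of 14 (blue): { 0, 1/2, 5/8, 11/16, 45/64, 91/128, 183/256, 367/512 | 23/32, 3/4, 1 } => 735/1024
edge 12 of 14 (blue): { 0, 1/2, 5/8, 11/16, 45/64, 91/128, 183/256, 367/512, 735/1024 | 23/32, 3/4, 1 } => 1471/2048
edge 13 of 14 (blue): { 0, 1/2, 5/8, 11/16, 45/64, 91/128, 183/256, 367/512, 735/1024, 1471/2048 | 23/32, 3/4, 1 } => 2943/4096
edge 14 of 14 (blue): { 0, 1/2, 5/8, 11/16, 45/64, 91/128, 183/256, 367/512, 735/1024, 1471/2048, 2943/4096 | 23/32, 3/4, 1 } => 5887/8192

5887/8192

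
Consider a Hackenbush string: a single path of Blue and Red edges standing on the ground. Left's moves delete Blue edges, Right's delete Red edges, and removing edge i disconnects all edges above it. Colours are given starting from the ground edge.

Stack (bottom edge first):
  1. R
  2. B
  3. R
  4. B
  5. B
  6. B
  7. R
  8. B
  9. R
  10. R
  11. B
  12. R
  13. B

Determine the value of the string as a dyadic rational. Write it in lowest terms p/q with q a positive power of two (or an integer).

-2229/4096

Build G(s[:k]) for k = 1..13, string s = R B R B B B R B R R B R B.
1 of 13 · R · max L −∞ · min R 0 ⇒ -1
2 of 13 · RB · max L -1 · min R 0 ⇒ -1/2
3 of 13 · RBR · max L -1 · min R -1/2 ⇒ -3/4
4 of 13 · RBRB · max L -3/4 · min R -1/2 ⇒ -5/8
5 of 13 · RBRBB · max L -5/8 · min R -1/2 ⇒ -9/16
6 of 13 · RBRBBB · max L -9/16 · min R -1/2 ⇒ -17/32
7 of 13 · RBRBBBR · max L -9/16 · min R -17/32 ⇒ -35/64
8 of 13 · RBRBBBRB · max L -35/64 · min R -17/32 ⇒ -69/128
9 of 13 · RBRBBBRBR · max L -35/64 · min R -69/128 ⇒ -139/256
10 of 13 · RBRBBBRBRR · max L -35/64 · min R -139/256 ⇒ -279/512
11 of 13 · RBRBBBRBRRB · max L -279/512 · min R -139/256 ⇒ -557/1024
12 of 13 · RBRBBBRBRRBR · max L -279/512 · min R -557/1024 ⇒ -1115/2048
13 of 13 · RBRBBBRBRRBRB · max L -1115/2048 · min R -557/1024 ⇒ -2229/4096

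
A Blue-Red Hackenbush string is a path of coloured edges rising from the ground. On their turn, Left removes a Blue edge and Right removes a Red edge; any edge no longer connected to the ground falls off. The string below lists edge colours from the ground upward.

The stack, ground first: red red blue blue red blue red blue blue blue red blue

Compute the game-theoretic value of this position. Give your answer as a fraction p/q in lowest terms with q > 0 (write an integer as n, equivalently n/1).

-1349/1024

G(r) = { none | 0 } so -1
G(rr) = { none | -1, 0 } so -2
G(rrb) = { -2 | -1, 0 } so -3/2
G(rrbb) = { -2, -3/2 | -1, 0 } so -5/4
G(rrbbr) = { -2, -3/2 | -5/4, -1, 0 } so -11/8
G(rrbbrb) = { -2, -3/2, -11/8 | -5/4, -1, 0 } so -21/16
G(rrbbrbr) = { -2, -3/2, -11/8 | -21/16, -5/4, -1, 0 } so -43/32
G(rrbbrbrb) = { -2, -3/2, -11/8, -43/32 | -21/16, -5/4, -1, 0 } so -85/64
G(rrbbrbrbb) = { -2, -3/2, -11/8, -43/32, -85/64 | -21/16, -5/4, -1, 0 } so -169/128
G(rrbbrbrbbb) = { -2, -3/2, -11/8, -43/32, -85/64, -169/128 | -21/16, -5/4, -1, 0 } so -337/256
G(rrbbrbrbbbr) = { -2, -3/2, -11/8, -43/32, -85/64, -169/128 | -337/256, -21/16, -5/4, -1, 0 } so -675/512
G(rrbbrbrbbbrb) = { -2, -3/2, -11/8, -43/32, -85/64, -169/128, -675/512 | -337/256, -21/16, -5/4, -1, 0 } so -1349/1024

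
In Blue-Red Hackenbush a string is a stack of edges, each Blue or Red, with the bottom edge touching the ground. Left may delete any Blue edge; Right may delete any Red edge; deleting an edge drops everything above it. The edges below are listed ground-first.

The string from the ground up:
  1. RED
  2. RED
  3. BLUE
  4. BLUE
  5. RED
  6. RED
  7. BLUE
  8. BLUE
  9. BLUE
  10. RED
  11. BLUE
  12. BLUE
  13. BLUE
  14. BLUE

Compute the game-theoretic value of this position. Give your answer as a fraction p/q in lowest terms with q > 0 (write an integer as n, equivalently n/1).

-5665/4096

R: Left {  }, Right { 0 } — simplest -1
RR: Left {  }, Right { -1,0 } — simplest -2
RRB: Left { -2 }, Right { -1,0 } — simplest -3/2
RRBB: Left { -2,-3/2 }, Right { -1,0 } — simplest -5/4
RRBBR: Left { -2,-3/2 }, Right { -5/4,-1,0 } — simplest -11/8
RRBBRR: Left { -2,-3/2 }, Right { -11/8,-5/4,-1,0 } — simplest -23/16
RRBBRRB: Left { -2,-3/2,-23/16 }, Right { -11/8,-5/4,-1,0 } — simplest -45/32
RRBBRRBB: Left { -2,-3/2,-23/16,-45/32 }, Right { -11/8,-5/4,-1,0 } — simplest -89/64
RRBBRRBBB: Left { -2,-3/2,-23/16,-45/32,-89/64 }, Right { -11/8,-5/4,-1,0 } — simplest -177/128
RRBBRRBBBR: Left { -2,-3/2,-23/16,-45/32,-89/64 }, Right { -177/128,-11/8,-5/4,-1,0 } — simplest -355/256
RRBBRRBBBRB: Left { -2,-3/2,-23/16,-45/32,-89/64,-355/256 }, Right { -177/128,-11/8,-5/4,-1,0 } — simplest -709/512
RRBBRRBBBRBB: Left { -2,-3/2,-23/16,-45/32,-89/64,-355/256,-709/512 }, Right { -177/128,-11/8,-5/4,-1,0 } — simplest -1417/1024
RRBBRRBBBRBBB: Left { -2,-3/2,-23/16,-45/32,-89/64,-355/256,-709/512,-1417/1024 }, Right { -177/128,-11/8,-5/4,-1,0 } — simplest -2833/2048
RRBBRRBBBRBBBB: Left { -2,-3/2,-23/16,-45/32,-89/64,-355/256,-709/512,-1417/1024,-2833/2048 }, Right { -177/128,-11/8,-5/4,-1,0 } — simplest -5665/4096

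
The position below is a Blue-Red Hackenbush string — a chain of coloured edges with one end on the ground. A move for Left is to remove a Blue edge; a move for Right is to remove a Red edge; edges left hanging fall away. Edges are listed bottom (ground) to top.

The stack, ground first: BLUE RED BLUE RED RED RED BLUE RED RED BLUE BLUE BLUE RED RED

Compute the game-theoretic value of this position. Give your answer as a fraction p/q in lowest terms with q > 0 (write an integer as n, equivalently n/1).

Recurse on prefixes of the 14-edge string BLUE RED BLUE RED RED RED BLUE RED RED BLUE BLUE BLUE RED RED:
edge 1 of 14 (BLUE): { 0 |  } — 1
edge 2 of 14 (RED): { 0 | 1 } — 1/2
edge 3 of 14 (BLUE): { 0, 1/2 | 1 } — 3/4
edge 4 of 14 (RED): { 0, 1/2 | 3/4, 1 } — 5/8
edge 5 of 14 (RED): { 0, 1/2 | 5/8, 3/4, 1 } — 9/16
edge 6 of 14 (RED): { 0, 1/2 | 9/16, 5/8, 3/4, 1 } — 17/32
edge 7 of 14 (BLUE): { 0, 1/2, 17/32 | 9/16, 5/8, 3/4, 1 } — 35/64
edge 8 of 14 (RED): { 0, 1/2, 17/32 | 35/64, 9/16, 5/8, 3/4, 1 } — 69/128
edge 9 of 14 (RED): { 0, 1/2, 17/32 | 69/128, 35/64, 9/16, 5/8, 3/4, 1 } — 137/256
edge 10 of 14 (BLUE): { 0, 1/2, 17/32, 137/256 | 69/128, 35/64, 9/16, 5/8, 3/4, 1 } — 275/512
edge 11 of 14 (BLUE): { 0, 1/2, 17/32, 137/256, 275/512 | 69/128, 35/64, 9/16, 5/8, 3/4, 1 } — 551/1024
edge 12 of 14 (BLUE): { 0, 1/2, 17/32, 137/256, 275/512, 551/1024 | 69/128, 35/64, 9/16, 5/8, 3/4, 1 } — 1103/2048
edge 13 of 14 (RED): { 0, 1/2, 17/32, 137/256, 275/512, 551/1024 | 1103/2048, 69/128, 35/64, 9/16, 5/8, 3/4, 1 } — 2205/4096
edge 14 of 14 (RED): { 0, 1/2, 17/32, 137/256, 275/512, 551/1024 | 2205/4096, 1103/2048, 69/128, 35/64, 9/16, 5/8, 3/4, 1 } — 4409/8192

4409/8192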